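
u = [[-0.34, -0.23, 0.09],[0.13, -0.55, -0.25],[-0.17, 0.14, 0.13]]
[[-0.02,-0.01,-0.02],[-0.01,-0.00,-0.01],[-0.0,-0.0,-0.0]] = u @ [[0.00, 0.00, 0.0], [0.05, 0.02, 0.06], [-0.08, -0.03, -0.10]]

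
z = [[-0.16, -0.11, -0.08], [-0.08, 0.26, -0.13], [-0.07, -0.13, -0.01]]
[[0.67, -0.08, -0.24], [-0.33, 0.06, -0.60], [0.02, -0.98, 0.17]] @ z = [[-0.08, -0.06, -0.04], [0.09, 0.13, 0.02], [0.06, -0.28, 0.12]]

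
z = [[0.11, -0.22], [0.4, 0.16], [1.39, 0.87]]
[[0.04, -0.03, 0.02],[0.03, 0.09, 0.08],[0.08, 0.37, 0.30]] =z @ [[0.13, 0.15, 0.2], [-0.12, 0.19, 0.02]]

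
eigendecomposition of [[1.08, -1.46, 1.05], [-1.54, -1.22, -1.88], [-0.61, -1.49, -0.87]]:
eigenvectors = [[0.13, 0.88, -0.75], [0.78, -0.47, -0.08], [0.61, 0.06, 0.66]]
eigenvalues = [-2.92, 1.92, -0.01]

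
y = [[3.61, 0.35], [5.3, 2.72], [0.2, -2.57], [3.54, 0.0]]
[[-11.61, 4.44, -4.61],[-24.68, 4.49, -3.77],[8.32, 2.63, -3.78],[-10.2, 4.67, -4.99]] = y @ [[-2.88, 1.32, -1.41], [-3.46, -0.92, 1.36]]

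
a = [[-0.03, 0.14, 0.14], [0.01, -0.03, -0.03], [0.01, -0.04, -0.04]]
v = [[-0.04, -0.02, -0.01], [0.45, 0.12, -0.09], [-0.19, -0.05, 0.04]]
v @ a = [[0.0, -0.00, -0.0], [-0.01, 0.06, 0.06], [0.01, -0.03, -0.03]]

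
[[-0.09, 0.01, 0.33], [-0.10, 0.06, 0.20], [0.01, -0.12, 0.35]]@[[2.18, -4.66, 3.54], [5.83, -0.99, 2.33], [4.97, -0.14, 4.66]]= [[1.50, 0.36, 1.24], [1.13, 0.38, 0.72], [1.06, 0.02, 1.39]]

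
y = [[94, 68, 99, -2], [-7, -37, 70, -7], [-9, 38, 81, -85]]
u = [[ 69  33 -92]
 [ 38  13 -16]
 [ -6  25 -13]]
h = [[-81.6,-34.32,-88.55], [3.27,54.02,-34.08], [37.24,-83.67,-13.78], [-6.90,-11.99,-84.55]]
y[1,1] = -37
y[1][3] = -7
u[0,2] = -92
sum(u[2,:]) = 6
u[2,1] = 25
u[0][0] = 69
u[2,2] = -13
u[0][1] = 33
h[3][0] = -6.9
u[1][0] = 38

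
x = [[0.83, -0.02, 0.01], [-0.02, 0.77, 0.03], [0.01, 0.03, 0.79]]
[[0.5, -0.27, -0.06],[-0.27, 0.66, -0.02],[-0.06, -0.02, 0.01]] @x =[[0.42, -0.22, -0.05], [-0.24, 0.51, 0.0], [-0.05, -0.01, 0.01]]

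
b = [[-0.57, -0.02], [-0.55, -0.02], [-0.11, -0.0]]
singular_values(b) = [0.8, 0.0]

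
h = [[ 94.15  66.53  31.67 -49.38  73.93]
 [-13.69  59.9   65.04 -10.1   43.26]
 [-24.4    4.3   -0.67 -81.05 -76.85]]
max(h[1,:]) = 65.04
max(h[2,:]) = 4.3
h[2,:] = [-24.4, 4.3, -0.67, -81.05, -76.85]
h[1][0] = -13.69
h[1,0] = -13.69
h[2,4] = -76.85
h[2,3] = -81.05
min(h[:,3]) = -81.05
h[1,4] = 43.26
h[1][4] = 43.26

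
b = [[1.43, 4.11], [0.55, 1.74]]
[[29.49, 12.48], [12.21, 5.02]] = b@[[4.93, 4.7], [5.46, 1.4]]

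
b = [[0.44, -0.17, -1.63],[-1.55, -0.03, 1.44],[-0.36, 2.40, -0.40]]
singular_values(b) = [2.61, 2.46, 0.74]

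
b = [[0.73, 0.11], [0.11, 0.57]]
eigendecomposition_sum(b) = [[0.62, 0.32], [0.32, 0.16]] + [[0.11,-0.21], [-0.21,0.41]]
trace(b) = 1.30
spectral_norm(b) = 0.79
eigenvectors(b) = [[0.89, -0.45], [0.45, 0.89]]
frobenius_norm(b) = 0.94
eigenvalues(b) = [0.79, 0.51]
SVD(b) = [[-0.89, -0.45], [-0.45, 0.89]] @ diag([0.7860147050873544, 0.5139852949126456]) @ [[-0.89, -0.45], [-0.45, 0.89]]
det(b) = 0.40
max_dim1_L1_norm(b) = 0.84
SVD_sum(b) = [[0.62,0.32], [0.32,0.16]] + [[0.11,-0.21], [-0.21,0.41]]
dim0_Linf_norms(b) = [0.73, 0.57]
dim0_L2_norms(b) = [0.74, 0.58]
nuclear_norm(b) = 1.30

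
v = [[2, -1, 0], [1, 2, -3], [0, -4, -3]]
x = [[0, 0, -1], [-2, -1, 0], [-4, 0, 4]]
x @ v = [[0, 4, 3], [-5, 0, 3], [-8, -12, -12]]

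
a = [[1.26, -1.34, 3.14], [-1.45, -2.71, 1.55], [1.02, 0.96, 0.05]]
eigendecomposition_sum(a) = [[-0.54,-1.29,0.92], [-1.14,-2.72,1.94], [0.41,0.98,-0.7]] + [[1.8, -0.05, 2.22], [-0.32, 0.01, -0.39], [0.61, -0.02, 0.75]] + [[-0.0, 0.0, 0.0], [0.0, -0.0, -0.0], [0.0, -0.0, -0.00]]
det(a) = 0.05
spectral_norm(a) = 4.43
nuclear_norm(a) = 7.16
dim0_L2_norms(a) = [2.17, 3.17, 3.5]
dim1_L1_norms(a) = [5.74, 5.71, 2.03]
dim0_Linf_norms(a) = [1.45, 2.71, 3.14]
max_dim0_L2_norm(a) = 3.5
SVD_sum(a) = [[-0.18, -2.11, 2.34], [-0.17, -2.03, 2.26], [0.04, 0.44, -0.49]] + [[1.44, 0.76, 0.80], [-1.28, -0.68, -0.71], [0.98, 0.52, 0.54]] + [[-0.00,0.0,0.0], [0.0,-0.00,-0.0], [0.00,-0.00,-0.00]]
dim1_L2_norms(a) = [3.64, 3.44, 1.4]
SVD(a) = [[0.71, -0.67, -0.22], [0.69, 0.59, 0.42], [-0.15, -0.45, 0.88]] @ diag([4.431764623144118, 2.723205261125843, 0.003928208855116852]) @ [[-0.06, -0.67, 0.74], [-0.79, -0.42, -0.44], [0.61, -0.61, -0.51]]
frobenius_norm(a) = 5.20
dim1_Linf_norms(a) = [3.14, 2.71, 1.02]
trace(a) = -1.40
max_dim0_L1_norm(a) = 5.01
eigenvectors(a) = [[0.41, 0.93, -0.61], [0.86, -0.16, 0.61], [-0.31, 0.32, 0.51]]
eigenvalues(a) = [-3.96, 2.56, -0.0]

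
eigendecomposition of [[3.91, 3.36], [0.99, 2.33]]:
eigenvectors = [[0.94, -0.77], [0.34, 0.64]]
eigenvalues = [5.11, 1.13]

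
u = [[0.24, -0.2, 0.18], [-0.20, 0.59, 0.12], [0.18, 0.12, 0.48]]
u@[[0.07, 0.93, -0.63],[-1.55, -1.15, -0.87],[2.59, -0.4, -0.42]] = [[0.79, 0.38, -0.05], [-0.62, -0.91, -0.44], [1.07, -0.16, -0.42]]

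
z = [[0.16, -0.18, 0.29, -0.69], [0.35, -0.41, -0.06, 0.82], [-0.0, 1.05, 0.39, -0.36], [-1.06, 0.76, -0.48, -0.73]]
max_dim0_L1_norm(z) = 2.6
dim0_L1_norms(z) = [1.57, 2.4, 1.22, 2.6]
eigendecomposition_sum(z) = [[-0.16, 0.14, -0.03, -0.24], [0.48, -0.42, 0.08, 0.71], [-0.36, 0.31, -0.06, -0.54], [-0.72, 0.63, -0.13, -1.07]] + [[0.66, 0.37, 0.74, -0.27], [-0.19, -0.11, -0.21, 0.08], [0.01, 0.01, 0.01, -0.00], [-0.56, -0.31, -0.62, 0.23]] + [[0.01, 0.02, 0.00, 0.01], [0.0, 0.01, 0.00, 0.0], [-0.02, -0.02, -0.0, -0.01], [-0.0, -0.01, -0.0, -0.0]] + [[-0.35,-0.72,-0.43,-0.18], [0.05,0.11,0.06,0.03], [0.37,0.75,0.45,0.19], [0.22,0.46,0.27,0.12]]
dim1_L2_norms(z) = [0.79, 0.98, 1.18, 1.57]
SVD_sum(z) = [[-0.1, 0.13, -0.01, -0.12], [0.45, -0.57, 0.06, 0.56], [-0.41, 0.53, -0.06, -0.51], [-0.72, 0.92, -0.10, -0.89]] + [[0.28,0.12,0.31,-0.14], [-0.11,-0.05,-0.13,0.06], [0.40,0.17,0.44,-0.20], [-0.34,-0.14,-0.38,0.17]] + [[-0.02,-0.43,-0.01,-0.42], [0.01,0.21,0.00,0.21], [0.02,0.35,0.01,0.35], [-0.00,-0.01,-0.0,-0.01]] + [[0.00,0.0,-0.00,-0.0],[0.00,0.00,-0.0,-0.00],[0.0,0.0,-0.0,-0.00],[0.00,0.0,-0.00,-0.0]]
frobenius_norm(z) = 2.33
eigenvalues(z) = [-1.72, 0.8, 0.01, 0.32]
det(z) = -0.00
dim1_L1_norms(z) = [1.32, 1.64, 1.8, 3.03]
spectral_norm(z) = 1.94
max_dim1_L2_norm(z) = 1.57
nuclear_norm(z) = 3.77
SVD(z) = [[0.11, 0.47, 0.72, 0.50], [-0.47, -0.19, -0.35, 0.78], [0.44, 0.66, -0.59, 0.15], [0.76, -0.56, 0.02, 0.33]] @ diag([1.938804217645959, 0.9870251596718793, 0.8368455708315523, 0.0030050611564817055]) @ [[-0.49, 0.62, -0.07, -0.60], [0.61, 0.26, 0.68, -0.31], [-0.03, -0.71, -0.01, -0.70], [0.62, 0.2, -0.73, -0.22]]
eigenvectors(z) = [[0.17,  -0.75,  -0.62,  -0.63],  [-0.50,  0.21,  -0.19,  0.09],  [0.38,  -0.01,  0.73,  0.66],  [0.76,  0.63,  0.22,  0.40]]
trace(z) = -0.59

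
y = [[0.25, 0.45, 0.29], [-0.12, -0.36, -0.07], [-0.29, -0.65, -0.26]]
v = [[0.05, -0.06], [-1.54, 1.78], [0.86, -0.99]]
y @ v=[[-0.43, 0.5], [0.49, -0.56], [0.76, -0.88]]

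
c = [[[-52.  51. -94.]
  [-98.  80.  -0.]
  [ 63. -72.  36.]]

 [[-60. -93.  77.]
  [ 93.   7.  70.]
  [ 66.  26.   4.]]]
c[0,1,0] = -98.0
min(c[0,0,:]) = -94.0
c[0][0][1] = 51.0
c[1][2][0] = 66.0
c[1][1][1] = 7.0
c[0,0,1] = 51.0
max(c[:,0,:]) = 77.0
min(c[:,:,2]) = -94.0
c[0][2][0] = 63.0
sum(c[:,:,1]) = -1.0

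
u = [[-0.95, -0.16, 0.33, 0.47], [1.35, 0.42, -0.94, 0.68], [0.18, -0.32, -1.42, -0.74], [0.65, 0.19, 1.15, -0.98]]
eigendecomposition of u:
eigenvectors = [[-0.28+0.04j, -0.28-0.04j, 0.09+0.32j, (0.09-0.32j)],[0.93+0.00j, 0.93-0.00j, 0.35-0.34j, (0.35+0.34j)],[-0.15-0.00j, (-0.15+0j), 0.17-0.51j, 0.17+0.51j],[-0.17+0.03j, -0.17-0.03j, -0.60+0.00j, -0.60-0.00j]]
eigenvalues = [(0.05+0.08j), (0.05-0.08j), (-1.51+0.72j), (-1.51-0.72j)]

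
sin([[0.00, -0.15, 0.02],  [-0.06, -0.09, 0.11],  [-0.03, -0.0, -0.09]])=[[0.0, -0.15, 0.02], [-0.06, -0.09, 0.11], [-0.03, 0.00, -0.09]]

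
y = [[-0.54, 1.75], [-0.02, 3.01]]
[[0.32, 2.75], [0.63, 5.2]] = y@[[0.09, 0.52], [0.21, 1.73]]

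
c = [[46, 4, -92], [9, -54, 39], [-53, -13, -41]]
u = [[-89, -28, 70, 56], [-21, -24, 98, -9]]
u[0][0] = -89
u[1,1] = -24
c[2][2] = -41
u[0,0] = -89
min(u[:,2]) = 70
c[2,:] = [-53, -13, -41]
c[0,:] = [46, 4, -92]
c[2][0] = -53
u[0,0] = -89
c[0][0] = 46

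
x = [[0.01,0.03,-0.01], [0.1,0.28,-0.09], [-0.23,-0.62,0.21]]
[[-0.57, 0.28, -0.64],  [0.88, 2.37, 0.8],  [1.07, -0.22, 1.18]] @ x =[[0.17, 0.46, -0.15], [0.06, 0.19, -0.05], [-0.28, -0.76, 0.26]]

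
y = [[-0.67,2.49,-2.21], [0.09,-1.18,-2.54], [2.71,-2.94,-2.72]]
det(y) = -20.16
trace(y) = -4.57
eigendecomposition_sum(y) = [[0.16+0.00j,(-0.31+0j),-0.23-0.00j], [1.26+0.00j,(-2.4+0j),(-1.75-0j)], [(1.71+0j),-3.27+0.00j,-2.38-0.00j]] + [[-0.42+1.09j, 1.40-0.09j, (-0.99-0.04j)], [-0.58+0.29j, (0.61+0.49j), (-0.39-0.39j)], [0.50+0.38j, (0.16-0.74j), (-0.17+0.51j)]] + [[(-0.42-1.09j), (1.4+0.09j), -0.99+0.04j], [-0.58-0.29j, 0.61-0.49j, -0.39+0.39j], [(0.5-0.38j), (0.16+0.74j), (-0.17-0.51j)]]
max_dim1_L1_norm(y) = 8.37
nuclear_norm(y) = 10.00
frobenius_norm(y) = 6.54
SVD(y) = [[-0.09, -0.94, 0.34],[0.44, -0.35, -0.83],[0.89, 0.07, 0.44]] @ diag([5.378675303889036, 3.569081123581921, 1.0501485174133198]) @ [[0.47, -0.63, -0.62], [0.22, -0.6, 0.77], [0.85, 0.50, 0.14]]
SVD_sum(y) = [[-0.24, 0.32, 0.32],[1.11, -1.48, -1.46],[2.26, -3.02, -2.98]] + [[-0.74, 1.99, -2.58],[-0.27, 0.74, -0.95],[0.06, -0.15, 0.2]] + [[0.31, 0.18, 0.05],[-0.74, -0.43, -0.12],[0.4, 0.23, 0.07]]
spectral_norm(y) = 5.38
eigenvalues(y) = [(-4.62+0j), (0.03+2.09j), (0.03-2.09j)]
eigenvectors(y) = [[(-0.08+0j), -0.79+0.00j, -0.79-0.00j], [-0.59+0.00j, (-0.33-0.3j), (-0.33+0.3j)], [-0.80+0.00j, -0.12+0.41j, (-0.12-0.41j)]]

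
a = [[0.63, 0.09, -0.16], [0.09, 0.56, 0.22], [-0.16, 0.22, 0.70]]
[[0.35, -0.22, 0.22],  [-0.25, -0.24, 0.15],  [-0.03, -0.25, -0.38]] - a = [[-0.28, -0.31, 0.38],[-0.34, -0.8, -0.07],[0.13, -0.47, -1.08]]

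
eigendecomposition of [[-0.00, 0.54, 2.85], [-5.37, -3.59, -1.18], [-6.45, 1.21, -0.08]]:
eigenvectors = [[(-0.04+0.47j), (-0.04-0.47j), (-0.05+0j)], [-0.23-0.40j, (-0.23+0.4j), -0.97+0.00j], [-0.75+0.00j, (-0.75-0j), (0.25+0j)]]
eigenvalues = [(-0.05+4.76j), (-0.05-4.76j), (-3.56+0j)]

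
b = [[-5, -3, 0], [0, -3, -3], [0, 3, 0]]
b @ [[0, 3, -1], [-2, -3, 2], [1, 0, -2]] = [[6, -6, -1], [3, 9, 0], [-6, -9, 6]]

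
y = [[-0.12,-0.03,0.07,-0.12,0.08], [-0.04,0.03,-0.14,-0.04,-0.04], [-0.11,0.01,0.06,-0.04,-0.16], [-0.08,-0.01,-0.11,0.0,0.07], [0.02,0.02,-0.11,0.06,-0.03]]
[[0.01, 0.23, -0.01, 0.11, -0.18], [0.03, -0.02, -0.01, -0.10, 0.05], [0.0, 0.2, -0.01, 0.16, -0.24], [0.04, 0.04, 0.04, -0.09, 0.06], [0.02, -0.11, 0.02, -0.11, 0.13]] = y @ [[-0.17, -1.34, -0.33, -0.41, 0.79], [-0.33, 0.23, 0.01, -0.12, 0.44], [-0.22, 0.63, 0.01, 0.95, -0.8], [0.06, -0.25, 0.52, -0.14, 0.54], [-0.03, 0.01, 0.15, -0.32, 0.55]]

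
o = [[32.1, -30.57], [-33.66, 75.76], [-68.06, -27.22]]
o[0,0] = 32.1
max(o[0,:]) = 32.1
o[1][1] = 75.76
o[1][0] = -33.66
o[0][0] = 32.1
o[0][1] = -30.57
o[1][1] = 75.76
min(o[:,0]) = -68.06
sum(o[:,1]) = 17.970000000000006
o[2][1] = -27.22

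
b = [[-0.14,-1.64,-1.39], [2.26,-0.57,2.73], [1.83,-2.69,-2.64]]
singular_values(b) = [4.7, 3.53, 0.74]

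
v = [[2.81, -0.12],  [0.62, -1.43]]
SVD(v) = [[-0.95, -0.3], [-0.3, 0.95]] @ diag([2.9176328382395256, 1.3517465077544557]) @ [[-0.98, 0.19], [-0.19, -0.98]]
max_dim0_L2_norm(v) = 2.88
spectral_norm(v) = 2.92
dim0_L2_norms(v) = [2.88, 1.44]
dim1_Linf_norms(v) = [2.81, 1.43]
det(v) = -3.94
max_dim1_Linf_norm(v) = 2.81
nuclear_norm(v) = 4.27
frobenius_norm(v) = 3.22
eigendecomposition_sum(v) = [[2.80, -0.08], [0.41, -0.01]] + [[0.01, -0.04], [0.21, -1.42]]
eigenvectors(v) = [[0.99, 0.03], [0.15, 1.0]]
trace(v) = 1.38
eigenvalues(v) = [2.79, -1.41]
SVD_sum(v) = [[2.73, -0.52], [0.86, -0.16]] + [[0.08, 0.40], [-0.24, -1.27]]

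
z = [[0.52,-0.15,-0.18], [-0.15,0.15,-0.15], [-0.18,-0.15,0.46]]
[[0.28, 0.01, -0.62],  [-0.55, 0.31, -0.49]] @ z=[[0.26,0.05,-0.34], [-0.24,0.2,-0.17]]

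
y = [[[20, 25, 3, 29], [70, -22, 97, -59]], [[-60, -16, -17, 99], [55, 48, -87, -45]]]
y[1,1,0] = 55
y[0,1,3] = -59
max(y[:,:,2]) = 97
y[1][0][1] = -16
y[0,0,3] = 29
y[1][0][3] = 99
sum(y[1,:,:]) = -23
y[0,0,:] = [20, 25, 3, 29]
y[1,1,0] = 55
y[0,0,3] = 29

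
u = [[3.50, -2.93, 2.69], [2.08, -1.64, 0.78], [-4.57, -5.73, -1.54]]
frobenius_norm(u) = 9.58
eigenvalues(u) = [(0.94+4.04j), (0.94-4.04j), (-1.55+0j)]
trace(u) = 0.32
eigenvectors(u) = [[(-0.22-0.52j), -0.22+0.52j, (-0.33+0j)], [-0.17-0.15j, -0.17+0.15j, 0.26+0.00j], [(0.8+0j), 0.80-0.00j, 0.91+0.00j]]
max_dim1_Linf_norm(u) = 5.73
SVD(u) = [[-0.15, -0.88, 0.46], [-0.07, -0.45, -0.89], [0.99, -0.17, 0.01]] @ diag([7.529337955707604, 5.893416168513788, 0.6012618509776727]) @ [[-0.69, -0.68, -0.26], [-0.55, 0.72, -0.42], [-0.47, 0.14, 0.87]]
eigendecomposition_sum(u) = [[1.90+1.26j,  (-2+1.92j),  1.27-0.10j], [0.92+0.13j,  (-0.39+1.05j),  (0.45-0.26j)], [(-2.71+1.79j),  (-1.4-3.68j),  -0.57+1.72j]] + [[1.90-1.26j, -2.00-1.92j, 1.27+0.10j], [(0.92-0.13j), -0.39-1.05j, (0.45+0.26j)], [(-2.71-1.79j), -1.40+3.68j, -0.57-1.72j]] + [[(-0.31+0j), 1.06-0.00j, (0.14+0j)],[(0.25-0j), (-0.85+0j), (-0.11-0j)],[0.85-0.00j, (-2.93+0j), (-0.39-0j)]]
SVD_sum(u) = [[0.78, 0.76, 0.3], [0.36, 0.36, 0.14], [-5.11, -5.03, -1.95]] + [[2.85, -3.73, 2.15], [1.47, -1.92, 1.11], [0.54, -0.7, 0.41]] + [[-0.13,  0.04,  0.24], [0.25,  -0.08,  -0.47], [-0.00,  0.00,  0.00]]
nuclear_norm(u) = 14.02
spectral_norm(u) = 7.53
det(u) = -26.68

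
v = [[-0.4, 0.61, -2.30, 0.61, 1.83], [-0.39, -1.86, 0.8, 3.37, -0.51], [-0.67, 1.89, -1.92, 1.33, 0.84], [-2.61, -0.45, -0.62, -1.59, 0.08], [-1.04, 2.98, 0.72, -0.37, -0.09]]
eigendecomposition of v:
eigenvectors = [[(-0.11+0.24j), -0.11-0.24j, 0.21+0.19j, (0.21-0.19j), (-0.11+0j)], [-0.10-0.33j, -0.10+0.33j, 0.60+0.00j, 0.60-0.00j, 0.62+0.00j], [-0.39-0.17j, (-0.39+0.17j), 0.07-0.20j, (0.07+0.2j), -0.48+0.00j], [(0.06-0.22j), 0.06+0.22j, -0.09+0.42j, -0.09-0.42j, -0.19+0.00j], [-0.76+0.00j, (-0.76-0j), -0.49-0.31j, (-0.49+0.31j), -0.59+0.00j]]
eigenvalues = [(0.57+1.7j), (0.57-1.7j), (-2.02+2.22j), (-2.02-2.22j), (-2.96+0j)]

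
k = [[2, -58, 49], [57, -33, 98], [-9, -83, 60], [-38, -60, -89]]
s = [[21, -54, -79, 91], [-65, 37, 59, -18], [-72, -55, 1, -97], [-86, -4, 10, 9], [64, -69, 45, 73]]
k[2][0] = -9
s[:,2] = [-79, 59, 1, 10, 45]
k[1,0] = 57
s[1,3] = -18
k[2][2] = 60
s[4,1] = -69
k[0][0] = 2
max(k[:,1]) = -33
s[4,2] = 45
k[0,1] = -58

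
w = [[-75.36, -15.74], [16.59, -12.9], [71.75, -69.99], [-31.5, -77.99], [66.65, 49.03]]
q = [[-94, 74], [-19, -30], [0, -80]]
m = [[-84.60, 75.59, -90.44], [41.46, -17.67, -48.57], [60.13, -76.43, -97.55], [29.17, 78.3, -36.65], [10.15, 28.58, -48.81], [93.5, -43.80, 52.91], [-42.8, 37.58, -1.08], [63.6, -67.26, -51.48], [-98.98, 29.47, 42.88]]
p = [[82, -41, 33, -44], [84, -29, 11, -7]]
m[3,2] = -36.65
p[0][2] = 33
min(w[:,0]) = -75.36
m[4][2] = -48.81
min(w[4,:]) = 49.03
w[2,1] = -69.99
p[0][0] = 82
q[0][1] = 74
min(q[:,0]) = -94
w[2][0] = 71.75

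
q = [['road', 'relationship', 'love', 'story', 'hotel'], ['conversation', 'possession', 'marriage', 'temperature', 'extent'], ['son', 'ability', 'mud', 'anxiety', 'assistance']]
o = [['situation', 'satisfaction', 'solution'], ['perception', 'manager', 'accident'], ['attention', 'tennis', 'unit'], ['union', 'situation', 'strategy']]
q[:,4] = ['hotel', 'extent', 'assistance']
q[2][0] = 'son'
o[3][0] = 'union'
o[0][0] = 'situation'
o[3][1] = 'situation'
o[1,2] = 'accident'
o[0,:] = ['situation', 'satisfaction', 'solution']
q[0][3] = 'story'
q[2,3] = 'anxiety'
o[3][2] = 'strategy'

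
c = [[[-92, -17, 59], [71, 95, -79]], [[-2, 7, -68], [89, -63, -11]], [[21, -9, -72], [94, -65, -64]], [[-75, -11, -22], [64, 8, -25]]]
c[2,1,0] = 94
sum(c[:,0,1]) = -30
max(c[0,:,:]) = 95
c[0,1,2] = -79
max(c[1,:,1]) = 7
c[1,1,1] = -63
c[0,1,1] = 95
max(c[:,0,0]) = 21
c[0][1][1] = 95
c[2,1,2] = -64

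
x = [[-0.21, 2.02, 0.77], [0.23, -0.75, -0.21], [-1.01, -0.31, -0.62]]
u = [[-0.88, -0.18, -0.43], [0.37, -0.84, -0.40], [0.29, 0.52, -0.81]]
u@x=[[0.58,-1.51,-0.37], [0.13,1.50,0.71], [0.88,0.45,0.62]]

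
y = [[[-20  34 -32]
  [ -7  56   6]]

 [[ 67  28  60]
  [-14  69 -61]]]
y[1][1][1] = 69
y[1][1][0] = -14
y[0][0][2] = -32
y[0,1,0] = -7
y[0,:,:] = [[-20, 34, -32], [-7, 56, 6]]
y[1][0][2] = 60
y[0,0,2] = -32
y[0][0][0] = -20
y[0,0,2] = -32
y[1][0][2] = 60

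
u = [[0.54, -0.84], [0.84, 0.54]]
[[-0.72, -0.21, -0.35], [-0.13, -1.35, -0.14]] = u @ [[-0.5, -1.25, -0.31], [0.53, -0.55, 0.22]]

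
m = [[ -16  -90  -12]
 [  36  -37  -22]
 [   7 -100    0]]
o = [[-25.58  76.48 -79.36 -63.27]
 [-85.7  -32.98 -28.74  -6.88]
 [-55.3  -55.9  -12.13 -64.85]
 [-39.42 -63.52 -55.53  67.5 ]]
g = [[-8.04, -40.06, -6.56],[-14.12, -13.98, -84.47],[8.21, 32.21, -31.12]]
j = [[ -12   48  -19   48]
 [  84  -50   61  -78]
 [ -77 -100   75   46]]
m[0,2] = -12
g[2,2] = -31.12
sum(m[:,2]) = -34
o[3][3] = 67.5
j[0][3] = 48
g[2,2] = -31.12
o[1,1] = -32.98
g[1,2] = -84.47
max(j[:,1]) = 48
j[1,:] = [84, -50, 61, -78]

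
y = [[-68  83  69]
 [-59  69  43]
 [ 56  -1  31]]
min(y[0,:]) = -68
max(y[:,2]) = 69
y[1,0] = -59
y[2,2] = 31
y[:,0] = [-68, -59, 56]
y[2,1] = -1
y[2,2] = 31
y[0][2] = 69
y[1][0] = -59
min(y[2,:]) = -1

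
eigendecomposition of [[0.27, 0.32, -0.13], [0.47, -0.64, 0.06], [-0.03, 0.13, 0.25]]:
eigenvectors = [[0.30,-0.89,0.56], [-0.95,-0.42,0.33], [0.13,-0.19,0.76]]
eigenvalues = [-0.8, 0.39, 0.29]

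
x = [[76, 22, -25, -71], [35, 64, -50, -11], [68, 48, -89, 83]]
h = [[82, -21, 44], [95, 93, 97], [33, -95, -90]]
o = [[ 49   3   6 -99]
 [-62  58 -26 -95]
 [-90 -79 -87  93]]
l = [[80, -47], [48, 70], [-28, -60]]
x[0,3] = -71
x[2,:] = [68, 48, -89, 83]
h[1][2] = 97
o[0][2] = 6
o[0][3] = -99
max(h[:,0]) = 95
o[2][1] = -79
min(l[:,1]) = -60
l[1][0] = 48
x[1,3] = -11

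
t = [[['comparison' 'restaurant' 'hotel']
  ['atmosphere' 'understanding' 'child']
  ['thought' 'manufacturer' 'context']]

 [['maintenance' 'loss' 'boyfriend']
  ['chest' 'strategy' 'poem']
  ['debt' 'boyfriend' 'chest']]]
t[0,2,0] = 'thought'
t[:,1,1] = ['understanding', 'strategy']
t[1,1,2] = 'poem'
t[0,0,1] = 'restaurant'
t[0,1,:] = ['atmosphere', 'understanding', 'child']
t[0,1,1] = 'understanding'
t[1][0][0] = 'maintenance'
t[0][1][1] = 'understanding'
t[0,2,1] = 'manufacturer'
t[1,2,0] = 'debt'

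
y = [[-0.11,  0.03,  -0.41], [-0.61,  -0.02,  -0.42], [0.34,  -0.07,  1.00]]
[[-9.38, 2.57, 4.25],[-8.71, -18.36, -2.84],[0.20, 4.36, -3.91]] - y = [[-9.27, 2.54, 4.66], [-8.10, -18.34, -2.42], [-0.14, 4.43, -4.91]]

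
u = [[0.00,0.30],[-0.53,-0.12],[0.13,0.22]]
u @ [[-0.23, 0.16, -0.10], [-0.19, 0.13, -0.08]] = [[-0.06,  0.04,  -0.02], [0.14,  -0.10,  0.06], [-0.07,  0.05,  -0.03]]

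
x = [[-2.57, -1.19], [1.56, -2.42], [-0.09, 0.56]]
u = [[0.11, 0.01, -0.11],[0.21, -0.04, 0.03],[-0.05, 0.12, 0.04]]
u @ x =[[-0.26,-0.22], [-0.60,-0.14], [0.31,-0.21]]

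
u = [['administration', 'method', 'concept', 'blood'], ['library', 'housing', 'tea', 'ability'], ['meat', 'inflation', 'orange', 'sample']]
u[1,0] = 'library'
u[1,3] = 'ability'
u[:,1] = ['method', 'housing', 'inflation']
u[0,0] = 'administration'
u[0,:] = ['administration', 'method', 'concept', 'blood']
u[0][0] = 'administration'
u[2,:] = ['meat', 'inflation', 'orange', 'sample']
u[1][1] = 'housing'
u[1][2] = 'tea'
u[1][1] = 'housing'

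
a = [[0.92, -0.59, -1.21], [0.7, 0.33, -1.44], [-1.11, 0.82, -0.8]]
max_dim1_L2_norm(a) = 1.63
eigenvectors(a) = [[-0.54+0.00j,-0.42-0.41j,(-0.42+0.41j)],[-0.44+0.00j,(-0.77+0j),(-0.77-0j)],[-0.71+0.00j,(0.04+0.26j),0.04-0.26j]]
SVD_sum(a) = [[0.77, -0.1, -1.33], [0.79, -0.11, -1.36], [0.04, -0.01, -0.07]] + [[0.3, -0.26, 0.19],[-0.24, 0.21, -0.15],[-1.07, 0.94, -0.70]] + [[-0.15, -0.23, -0.07],[0.15, 0.23, 0.07],[-0.08, -0.11, -0.04]]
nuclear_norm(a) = 4.31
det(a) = -1.57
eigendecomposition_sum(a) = [[(-0.43+0j), 0.20-0.00j, -0.67+0.00j], [-0.35+0.00j, (0.16-0j), -0.54+0.00j], [(-0.56+0j), (0.26-0j), (-0.88+0j)]] + [[0.67-0.12j, -0.40+0.51j, -0.27-0.22j],[0.52-0.73j, 0.08+0.83j, (-0.45+0.04j)],[(-0.27-0.14j), 0.28-0.07j, (0.04+0.15j)]] + [[0.67+0.12j, -0.40-0.51j, (-0.27+0.22j)], [(0.52+0.73j), 0.08-0.83j, -0.45-0.04j], [(-0.27+0.14j), 0.28+0.07j, (0.04-0.15j)]]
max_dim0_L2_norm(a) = 2.04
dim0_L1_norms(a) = [2.73, 1.74, 3.45]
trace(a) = 0.45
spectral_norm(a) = 2.20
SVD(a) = [[-0.70, 0.26, 0.66], [-0.71, -0.21, -0.67], [-0.04, -0.94, 0.33]] @ diag([2.2045614398715934, 1.6844180458572295, 0.42219036538249594]) @ [[-0.5,0.07,0.86],[0.68,-0.59,0.44],[-0.54,-0.8,-0.25]]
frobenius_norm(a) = 2.81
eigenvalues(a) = [(-1.14+0j), (0.8+0.86j), (0.8-0.86j)]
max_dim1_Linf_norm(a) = 1.44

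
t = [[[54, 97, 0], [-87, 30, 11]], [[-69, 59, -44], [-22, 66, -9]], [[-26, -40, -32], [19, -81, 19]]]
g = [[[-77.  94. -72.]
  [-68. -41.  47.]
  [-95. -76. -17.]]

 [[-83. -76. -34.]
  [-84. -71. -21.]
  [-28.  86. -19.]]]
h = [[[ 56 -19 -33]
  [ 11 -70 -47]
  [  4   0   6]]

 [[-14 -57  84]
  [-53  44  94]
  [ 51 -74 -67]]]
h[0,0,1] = -19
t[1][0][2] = -44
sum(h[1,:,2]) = 111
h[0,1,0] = 11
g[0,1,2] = 47.0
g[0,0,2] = -72.0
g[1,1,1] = -71.0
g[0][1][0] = -68.0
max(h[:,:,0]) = 56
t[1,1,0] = -22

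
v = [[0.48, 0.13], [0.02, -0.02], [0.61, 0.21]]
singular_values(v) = [0.81, 0.04]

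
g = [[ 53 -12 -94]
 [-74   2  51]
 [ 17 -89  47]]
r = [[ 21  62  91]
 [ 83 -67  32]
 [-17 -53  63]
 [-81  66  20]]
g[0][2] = -94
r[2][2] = 63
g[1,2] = 51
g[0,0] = 53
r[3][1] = 66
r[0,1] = 62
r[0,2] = 91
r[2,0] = -17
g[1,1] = 2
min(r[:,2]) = 20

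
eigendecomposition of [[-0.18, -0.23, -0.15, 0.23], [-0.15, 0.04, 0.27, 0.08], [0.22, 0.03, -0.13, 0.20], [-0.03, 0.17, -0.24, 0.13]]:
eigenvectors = [[0.67+0.00j, -0.36-0.41j, -0.36+0.41j, (-0.18+0j)], [0.54+0.00j, 0.10+0.31j, (0.1-0.31j), 0.74+0.00j], [-0.39+0.00j, -0.58+0.00j, -0.58-0.00j, (0.27+0j)], [-0.32+0.00j, -0.00-0.52j, (-0+0.52j), (0.59+0j)]]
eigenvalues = [(-0.39+0j), 0.32j, -0.32j, (0.24+0j)]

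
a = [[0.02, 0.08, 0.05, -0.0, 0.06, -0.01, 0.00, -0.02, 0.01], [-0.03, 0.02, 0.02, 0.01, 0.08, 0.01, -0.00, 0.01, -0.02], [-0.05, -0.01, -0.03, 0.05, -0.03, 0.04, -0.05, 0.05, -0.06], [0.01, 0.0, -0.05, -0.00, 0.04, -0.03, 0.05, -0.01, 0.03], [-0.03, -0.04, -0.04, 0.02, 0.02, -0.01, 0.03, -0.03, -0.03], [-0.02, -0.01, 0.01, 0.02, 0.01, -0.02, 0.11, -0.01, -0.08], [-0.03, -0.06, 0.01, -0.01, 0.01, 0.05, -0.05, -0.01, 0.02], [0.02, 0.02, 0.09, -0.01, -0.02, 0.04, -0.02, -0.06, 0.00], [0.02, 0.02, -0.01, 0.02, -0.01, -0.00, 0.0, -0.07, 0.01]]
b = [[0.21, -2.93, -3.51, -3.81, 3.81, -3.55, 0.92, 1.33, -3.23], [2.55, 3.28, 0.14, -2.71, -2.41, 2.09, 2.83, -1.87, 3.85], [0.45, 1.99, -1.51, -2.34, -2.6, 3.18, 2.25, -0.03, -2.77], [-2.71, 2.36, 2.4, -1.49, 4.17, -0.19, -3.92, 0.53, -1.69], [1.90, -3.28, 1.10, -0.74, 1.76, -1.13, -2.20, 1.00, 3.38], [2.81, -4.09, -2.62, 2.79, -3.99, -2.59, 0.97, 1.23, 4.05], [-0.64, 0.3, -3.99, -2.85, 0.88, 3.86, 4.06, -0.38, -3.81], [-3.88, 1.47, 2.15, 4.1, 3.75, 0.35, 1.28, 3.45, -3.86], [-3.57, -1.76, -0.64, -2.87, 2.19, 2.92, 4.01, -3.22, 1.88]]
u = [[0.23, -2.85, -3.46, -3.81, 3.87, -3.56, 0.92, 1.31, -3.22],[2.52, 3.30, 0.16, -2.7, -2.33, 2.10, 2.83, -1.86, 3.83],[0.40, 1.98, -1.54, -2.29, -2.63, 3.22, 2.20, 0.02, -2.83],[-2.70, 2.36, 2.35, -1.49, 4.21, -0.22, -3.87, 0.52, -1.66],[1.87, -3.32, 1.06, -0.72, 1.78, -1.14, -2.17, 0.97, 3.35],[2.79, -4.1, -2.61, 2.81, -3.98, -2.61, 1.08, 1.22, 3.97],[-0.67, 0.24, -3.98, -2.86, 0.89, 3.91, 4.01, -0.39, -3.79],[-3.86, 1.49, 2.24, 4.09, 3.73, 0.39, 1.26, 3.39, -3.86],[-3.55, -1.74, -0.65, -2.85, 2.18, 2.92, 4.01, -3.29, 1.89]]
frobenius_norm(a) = 0.33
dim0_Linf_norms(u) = [3.86, 4.1, 3.98, 4.09, 4.21, 3.91, 4.01, 3.39, 3.97]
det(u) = -1536775.55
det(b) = -1569856.27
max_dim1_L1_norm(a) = 0.37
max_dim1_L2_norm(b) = 9.02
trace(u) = 8.96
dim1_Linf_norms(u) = [3.87, 3.83, 3.22, 4.21, 3.35, 4.1, 4.01, 4.09, 4.01]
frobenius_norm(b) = 23.96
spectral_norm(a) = 0.18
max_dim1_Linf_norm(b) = 4.17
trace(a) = -0.09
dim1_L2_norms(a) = [0.12, 0.09, 0.13, 0.09, 0.09, 0.14, 0.1, 0.12, 0.08]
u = a + b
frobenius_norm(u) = 23.91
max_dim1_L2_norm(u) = 8.99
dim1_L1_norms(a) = [0.25, 0.2, 0.37, 0.22, 0.25, 0.29, 0.25, 0.28, 0.16]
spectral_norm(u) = 13.47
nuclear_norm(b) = 59.83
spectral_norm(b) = 13.52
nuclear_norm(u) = 59.76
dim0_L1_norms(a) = [0.23, 0.26, 0.31, 0.14, 0.28, 0.21, 0.31, 0.27, 0.26]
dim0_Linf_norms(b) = [3.88, 4.09, 3.99, 4.1, 4.17, 3.86, 4.06, 3.45, 4.05]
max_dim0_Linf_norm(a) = 0.11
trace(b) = 9.05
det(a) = -0.00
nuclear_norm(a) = 0.79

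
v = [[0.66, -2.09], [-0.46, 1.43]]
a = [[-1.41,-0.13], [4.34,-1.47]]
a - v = [[-2.07, 1.96], [4.8, -2.90]]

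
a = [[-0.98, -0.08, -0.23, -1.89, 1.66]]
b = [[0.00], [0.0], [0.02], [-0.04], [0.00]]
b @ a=[[0.0,0.00,0.00,0.00,0.0],[0.00,0.0,0.00,0.00,0.00],[-0.02,-0.00,-0.0,-0.04,0.03],[0.04,0.0,0.01,0.08,-0.07],[0.0,0.0,0.0,0.0,0.00]]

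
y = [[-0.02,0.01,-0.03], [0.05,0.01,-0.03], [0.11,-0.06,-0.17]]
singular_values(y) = [0.22, 0.04, 0.03]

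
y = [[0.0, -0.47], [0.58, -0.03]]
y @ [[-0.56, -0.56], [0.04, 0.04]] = [[-0.02,-0.02], [-0.33,-0.33]]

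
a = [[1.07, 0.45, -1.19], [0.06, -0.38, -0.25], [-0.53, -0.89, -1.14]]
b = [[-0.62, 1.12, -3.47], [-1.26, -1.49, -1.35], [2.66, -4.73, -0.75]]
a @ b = [[-4.4, 6.16, -3.43],[-0.22, 1.82, 0.49],[-1.58, 6.12, 3.9]]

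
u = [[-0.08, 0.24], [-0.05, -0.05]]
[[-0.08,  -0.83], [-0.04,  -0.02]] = u @[[0.79, 2.82], [-0.08, -2.5]]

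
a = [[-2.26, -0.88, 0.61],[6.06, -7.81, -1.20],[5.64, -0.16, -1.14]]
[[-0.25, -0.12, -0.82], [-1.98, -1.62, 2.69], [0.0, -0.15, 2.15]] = a @ [[0.01, -0.02, 0.37], [0.26, 0.19, -0.05], [0.01, 0.01, -0.05]]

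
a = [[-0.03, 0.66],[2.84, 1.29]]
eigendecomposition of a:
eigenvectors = [[-0.61, -0.29], [0.79, -0.96]]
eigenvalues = [-0.89, 2.15]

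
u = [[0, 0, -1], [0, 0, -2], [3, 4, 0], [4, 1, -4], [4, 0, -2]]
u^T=[[0, 0, 3, 4, 4], [0, 0, 4, 1, 0], [-1, -2, 0, -4, -2]]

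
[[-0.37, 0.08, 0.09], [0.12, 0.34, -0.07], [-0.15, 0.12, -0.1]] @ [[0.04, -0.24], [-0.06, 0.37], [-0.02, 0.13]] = [[-0.02, 0.13], [-0.01, 0.09], [-0.01, 0.07]]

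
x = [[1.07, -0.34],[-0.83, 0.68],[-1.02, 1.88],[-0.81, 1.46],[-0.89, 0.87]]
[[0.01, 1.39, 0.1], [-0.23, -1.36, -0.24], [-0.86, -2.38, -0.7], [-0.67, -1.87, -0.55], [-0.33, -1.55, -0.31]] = x@[[-0.17, 1.08, -0.03],  [-0.55, -0.68, -0.39]]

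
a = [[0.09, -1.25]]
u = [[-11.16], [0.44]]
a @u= [[-1.55]]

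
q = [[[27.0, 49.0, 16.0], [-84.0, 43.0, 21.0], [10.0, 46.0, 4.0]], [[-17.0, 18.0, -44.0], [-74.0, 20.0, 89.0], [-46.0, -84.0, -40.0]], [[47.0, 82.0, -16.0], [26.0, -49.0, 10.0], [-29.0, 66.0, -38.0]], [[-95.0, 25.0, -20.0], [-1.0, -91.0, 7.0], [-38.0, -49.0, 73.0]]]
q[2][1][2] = 10.0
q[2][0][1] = 82.0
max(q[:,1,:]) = 89.0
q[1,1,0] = -74.0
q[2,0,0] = 47.0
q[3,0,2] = -20.0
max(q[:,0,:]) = 82.0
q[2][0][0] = 47.0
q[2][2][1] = 66.0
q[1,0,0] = -17.0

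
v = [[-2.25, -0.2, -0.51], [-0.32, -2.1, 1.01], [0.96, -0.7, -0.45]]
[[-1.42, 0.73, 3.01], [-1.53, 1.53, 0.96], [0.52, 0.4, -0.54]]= v @ [[0.68, -0.22, -1.18],[0.44, -0.77, -0.52],[-0.38, -0.16, -0.5]]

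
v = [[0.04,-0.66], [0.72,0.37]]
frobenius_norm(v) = 1.05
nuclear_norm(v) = 1.44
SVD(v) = [[0.52, -0.85],[-0.85, -0.52]] @ diag([0.8875141007568826, 0.5521039041319142]) @ [[-0.67, -0.74], [-0.74, 0.67]]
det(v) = 0.49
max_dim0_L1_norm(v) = 1.03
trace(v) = 0.41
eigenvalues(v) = [(0.2+0.67j), (0.2-0.67j)]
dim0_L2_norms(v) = [0.72, 0.76]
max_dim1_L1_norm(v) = 1.09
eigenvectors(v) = [[0.17-0.67j, (0.17+0.67j)],[-0.72+0.00j, (-0.72-0j)]]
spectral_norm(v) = 0.89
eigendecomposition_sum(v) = [[(0.02+0.36j),(-0.33+0.1j)], [(0.36-0.11j),(0.18+0.31j)]] + [[0.02-0.36j, -0.33-0.10j], [0.36+0.11j, (0.18-0.31j)]]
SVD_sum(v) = [[-0.31, -0.35], [0.50, 0.56]] + [[0.35, -0.31], [0.22, -0.19]]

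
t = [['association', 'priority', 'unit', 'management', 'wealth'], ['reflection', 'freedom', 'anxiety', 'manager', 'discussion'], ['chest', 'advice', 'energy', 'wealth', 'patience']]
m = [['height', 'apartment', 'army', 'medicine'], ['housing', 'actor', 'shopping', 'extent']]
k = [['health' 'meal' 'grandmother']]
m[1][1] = 'actor'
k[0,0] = 'health'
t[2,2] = 'energy'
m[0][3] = 'medicine'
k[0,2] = 'grandmother'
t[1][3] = 'manager'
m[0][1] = 'apartment'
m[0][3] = 'medicine'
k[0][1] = 'meal'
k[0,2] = 'grandmother'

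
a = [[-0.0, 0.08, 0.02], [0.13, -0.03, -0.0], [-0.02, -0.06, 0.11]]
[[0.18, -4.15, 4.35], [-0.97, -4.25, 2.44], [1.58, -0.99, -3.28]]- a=[[0.18, -4.23, 4.33], [-1.1, -4.22, 2.44], [1.60, -0.93, -3.39]]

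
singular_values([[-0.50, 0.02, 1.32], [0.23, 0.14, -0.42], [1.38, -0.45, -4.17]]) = [4.66, 0.24, 0.0]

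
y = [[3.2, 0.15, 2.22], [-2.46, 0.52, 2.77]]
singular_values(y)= [4.04, 3.58]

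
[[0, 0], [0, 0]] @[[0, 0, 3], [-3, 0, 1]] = [[0, 0, 0], [0, 0, 0]]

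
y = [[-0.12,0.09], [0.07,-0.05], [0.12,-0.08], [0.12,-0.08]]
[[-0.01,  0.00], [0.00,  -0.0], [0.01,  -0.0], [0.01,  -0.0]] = y@[[0.02, -0.02], [-0.05, 0.01]]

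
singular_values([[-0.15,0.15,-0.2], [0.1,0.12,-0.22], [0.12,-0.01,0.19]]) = [0.4, 0.19, 0.09]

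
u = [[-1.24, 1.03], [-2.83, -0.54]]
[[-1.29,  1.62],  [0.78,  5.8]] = u@[[-0.03, -1.91],  [-1.29, -0.73]]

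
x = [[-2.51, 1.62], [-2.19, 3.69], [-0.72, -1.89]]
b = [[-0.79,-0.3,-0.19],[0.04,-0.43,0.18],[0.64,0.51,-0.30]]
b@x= [[2.78, -2.03],[0.71, -1.86],[-2.51, 3.49]]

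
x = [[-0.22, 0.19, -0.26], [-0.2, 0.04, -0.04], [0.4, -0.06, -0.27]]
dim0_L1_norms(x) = [0.82, 0.29, 0.57]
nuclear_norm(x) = 0.96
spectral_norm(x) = 0.53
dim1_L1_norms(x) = [0.67, 0.28, 0.73]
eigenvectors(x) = [[-0.10-0.64j, (-0.1+0.64j), 0.34+0.00j], [(0.19-0.27j), (0.19+0.27j), 0.85+0.00j], [-0.69+0.00j, (-0.69-0j), (0.41+0j)]]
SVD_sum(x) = [[-0.18, 0.05, 0.04],[-0.18, 0.05, 0.04],[0.42, -0.12, -0.1]] + [[-0.04, 0.13, -0.31],  [-0.01, 0.03, -0.07],  [-0.02, 0.07, -0.16]] + [[0.00,0.01,0.0], [-0.01,-0.04,-0.01], [-0.0,-0.01,-0.00]]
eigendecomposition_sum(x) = [[-0.12+0.20j, 0.11-0.03j, (-0.13-0.1j)], [(-0.11+0.03j), (0.05+0.03j), (-0.01-0.08j)], [0.19+0.16j, (-0.02-0.12j), (-0.13+0.12j)]] + [[-0.12-0.20j, (0.11+0.03j), -0.13+0.10j],[(-0.11-0.03j), 0.05-0.03j, (-0.01+0.08j)],[0.19-0.16j, (-0.02+0.12j), (-0.13-0.12j)]] + [[0.01+0.00j, -0.02-0.00j, -0.01-0.00j], [(0.03+0j), (-0.06-0j), (-0.02-0j)], [(0.01+0j), (-0.03-0j), (-0.01-0j)]]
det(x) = -0.01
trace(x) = -0.45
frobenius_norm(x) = 0.66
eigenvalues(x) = [(-0.2+0.34j), (-0.2-0.34j), (-0.06+0j)]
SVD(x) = [[-0.37,-0.87,0.33],  [-0.36,-0.20,-0.91],  [0.86,-0.46,-0.24]] @ diag([0.5282711869815708, 0.3881332727883, 0.045630204467274824]) @ [[0.94, -0.26, -0.23],[0.12, -0.37, 0.92],[0.32, 0.89, 0.32]]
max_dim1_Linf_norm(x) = 0.4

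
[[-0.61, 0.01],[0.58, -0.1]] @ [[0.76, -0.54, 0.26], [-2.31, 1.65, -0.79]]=[[-0.49, 0.35, -0.17], [0.67, -0.48, 0.23]]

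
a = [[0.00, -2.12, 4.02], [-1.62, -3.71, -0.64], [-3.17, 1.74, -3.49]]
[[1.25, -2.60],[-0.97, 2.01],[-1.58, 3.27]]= a @ [[0.15, -0.31], [0.13, -0.27], [0.38, -0.79]]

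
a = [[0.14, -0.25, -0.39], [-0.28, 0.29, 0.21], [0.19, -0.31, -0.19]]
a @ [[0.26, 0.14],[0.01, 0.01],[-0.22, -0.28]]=[[0.12, 0.13], [-0.12, -0.1], [0.09, 0.08]]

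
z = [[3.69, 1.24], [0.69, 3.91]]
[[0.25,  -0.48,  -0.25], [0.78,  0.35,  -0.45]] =z@[[0.00, -0.17, -0.03], [0.20, 0.12, -0.11]]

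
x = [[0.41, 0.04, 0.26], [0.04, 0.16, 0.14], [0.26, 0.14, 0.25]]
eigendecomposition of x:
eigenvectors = [[-0.76,-0.51,-0.41], [-0.24,0.81,-0.54], [-0.61,0.31,0.73]]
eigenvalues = [0.63, 0.19, 0.0]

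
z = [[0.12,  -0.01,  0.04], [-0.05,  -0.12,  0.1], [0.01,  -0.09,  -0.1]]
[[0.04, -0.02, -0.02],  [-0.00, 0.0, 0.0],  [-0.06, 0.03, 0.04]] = z @[[0.19, -0.09, -0.12], [0.28, -0.13, -0.18], [0.39, -0.18, -0.24]]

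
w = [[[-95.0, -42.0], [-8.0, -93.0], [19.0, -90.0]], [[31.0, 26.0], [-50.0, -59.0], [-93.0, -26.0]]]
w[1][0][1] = 26.0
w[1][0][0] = 31.0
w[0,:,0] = [-95.0, -8.0, 19.0]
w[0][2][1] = -90.0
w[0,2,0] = 19.0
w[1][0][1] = 26.0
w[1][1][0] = -50.0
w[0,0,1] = -42.0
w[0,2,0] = 19.0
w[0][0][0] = -95.0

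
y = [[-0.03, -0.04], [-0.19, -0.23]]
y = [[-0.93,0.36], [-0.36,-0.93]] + [[0.90, -0.40], [0.17, 0.7]]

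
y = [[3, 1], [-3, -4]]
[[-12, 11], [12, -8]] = y @[[-4, 4], [0, -1]]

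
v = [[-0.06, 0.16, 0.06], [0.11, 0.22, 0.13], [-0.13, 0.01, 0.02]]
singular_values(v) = [0.31, 0.17, 0.03]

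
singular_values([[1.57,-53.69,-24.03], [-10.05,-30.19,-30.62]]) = [71.88, 15.69]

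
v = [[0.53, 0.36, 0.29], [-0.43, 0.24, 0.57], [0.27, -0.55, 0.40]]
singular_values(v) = [0.76, 0.76, 0.67]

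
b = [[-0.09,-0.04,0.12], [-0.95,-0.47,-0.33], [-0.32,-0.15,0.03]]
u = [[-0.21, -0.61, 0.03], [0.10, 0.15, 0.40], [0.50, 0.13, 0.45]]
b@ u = [[0.07, 0.06, 0.04], [-0.01, 0.47, -0.36], [0.07, 0.18, -0.06]]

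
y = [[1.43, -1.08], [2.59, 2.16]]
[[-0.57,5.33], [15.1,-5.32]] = y @ [[2.56, 0.98],[3.92, -3.64]]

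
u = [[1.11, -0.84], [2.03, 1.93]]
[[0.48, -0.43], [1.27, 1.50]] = u@[[0.52, 0.11], [0.11, 0.66]]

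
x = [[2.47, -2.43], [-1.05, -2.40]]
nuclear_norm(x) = 5.99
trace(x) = 0.07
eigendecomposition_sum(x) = [[2.71, -1.23], [-0.53, 0.24]] + [[-0.24, -1.2],[-0.52, -2.64]]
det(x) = -8.48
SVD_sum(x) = [[1.59, -2.91], [0.77, -1.41]] + [[0.88, 0.48], [-1.82, -0.99]]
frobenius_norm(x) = 4.34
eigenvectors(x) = [[0.98, 0.41], [-0.19, 0.91]]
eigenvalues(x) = [2.95, -2.88]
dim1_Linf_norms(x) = [2.47, 2.4]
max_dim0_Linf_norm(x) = 2.47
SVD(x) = [[0.9, 0.43],[0.43, -0.9]] @ diag([3.6836826267958713, 2.301908405007087]) @ [[0.48, -0.88], [0.88, 0.48]]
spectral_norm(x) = 3.68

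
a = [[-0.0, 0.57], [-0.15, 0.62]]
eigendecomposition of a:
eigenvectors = [[-0.94, -0.81],  [-0.34, -0.59]]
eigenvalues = [0.21, 0.41]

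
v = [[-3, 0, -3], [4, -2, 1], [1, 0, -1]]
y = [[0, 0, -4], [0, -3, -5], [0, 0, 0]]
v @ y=[[0, 0, 12], [0, 6, -6], [0, 0, -4]]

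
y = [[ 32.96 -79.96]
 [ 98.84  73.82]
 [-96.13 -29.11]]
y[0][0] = 32.96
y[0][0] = 32.96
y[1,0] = 98.84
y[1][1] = 73.82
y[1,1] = 73.82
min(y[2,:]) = -96.13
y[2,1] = -29.11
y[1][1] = 73.82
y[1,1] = 73.82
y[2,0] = -96.13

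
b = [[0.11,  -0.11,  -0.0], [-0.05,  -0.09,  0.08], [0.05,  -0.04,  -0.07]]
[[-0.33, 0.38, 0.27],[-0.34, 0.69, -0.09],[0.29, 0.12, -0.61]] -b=[[-0.44, 0.49, 0.27],  [-0.29, 0.78, -0.17],  [0.24, 0.16, -0.54]]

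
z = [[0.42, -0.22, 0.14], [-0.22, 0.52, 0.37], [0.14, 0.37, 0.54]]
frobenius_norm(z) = 1.07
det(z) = 0.00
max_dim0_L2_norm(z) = 0.68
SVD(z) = [[-0.13, -0.84, -0.52], [0.72, 0.28, -0.63], [0.68, -0.46, 0.57]] @ diag([0.9071910172673574, 0.5702613151699908, 0.0025476675626519363]) @ [[-0.13, 0.72, 0.68], [-0.84, 0.28, -0.46], [-0.52, -0.63, 0.57]]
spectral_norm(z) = 0.91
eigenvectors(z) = [[-0.52,-0.84,-0.13], [-0.63,0.28,0.72], [0.57,-0.46,0.68]]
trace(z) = 1.48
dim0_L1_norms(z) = [0.78, 1.11, 1.05]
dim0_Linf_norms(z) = [0.42, 0.52, 0.54]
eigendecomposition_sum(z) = [[0.0, 0.0, -0.0],  [0.0, 0.00, -0.00],  [-0.00, -0.0, 0.00]] + [[0.4, -0.13, 0.22],[-0.13, 0.04, -0.07],[0.22, -0.07, 0.12]] + [[0.02,  -0.09,  -0.08], [-0.09,  0.47,  0.44], [-0.08,  0.44,  0.42]]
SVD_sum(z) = [[0.02, -0.09, -0.08], [-0.09, 0.47, 0.44], [-0.08, 0.44, 0.42]] + [[0.40,-0.13,0.22], [-0.13,0.04,-0.07], [0.22,-0.07,0.12]] + [[0.00, 0.00, -0.0], [0.00, 0.0, -0.00], [-0.00, -0.00, 0.00]]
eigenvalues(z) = [0.0, 0.57, 0.91]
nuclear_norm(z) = 1.48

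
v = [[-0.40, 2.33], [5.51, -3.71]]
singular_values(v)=[6.85, 1.66]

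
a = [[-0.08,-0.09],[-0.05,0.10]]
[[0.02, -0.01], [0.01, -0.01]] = a @[[-0.23, 0.11], [-0.0, 0.0]]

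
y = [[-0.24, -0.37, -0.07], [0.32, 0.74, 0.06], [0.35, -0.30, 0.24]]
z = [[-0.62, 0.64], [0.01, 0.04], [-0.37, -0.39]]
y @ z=[[0.17, -0.14],[-0.21, 0.21],[-0.31, 0.12]]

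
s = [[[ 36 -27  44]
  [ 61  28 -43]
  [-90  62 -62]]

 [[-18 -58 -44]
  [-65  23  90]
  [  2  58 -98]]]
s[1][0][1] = -58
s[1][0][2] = -44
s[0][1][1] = 28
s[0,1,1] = 28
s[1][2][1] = 58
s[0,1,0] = 61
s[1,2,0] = 2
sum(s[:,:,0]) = -74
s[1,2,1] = 58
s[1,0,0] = -18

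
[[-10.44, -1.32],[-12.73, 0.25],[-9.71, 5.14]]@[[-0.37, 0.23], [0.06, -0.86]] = [[3.78,-1.27], [4.73,-3.14], [3.9,-6.65]]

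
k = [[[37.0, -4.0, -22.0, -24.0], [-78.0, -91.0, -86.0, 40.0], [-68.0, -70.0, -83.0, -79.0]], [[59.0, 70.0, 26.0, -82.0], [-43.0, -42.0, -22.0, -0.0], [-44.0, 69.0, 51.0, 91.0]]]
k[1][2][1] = 69.0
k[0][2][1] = -70.0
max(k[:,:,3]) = 91.0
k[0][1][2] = -86.0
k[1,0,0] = 59.0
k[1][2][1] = 69.0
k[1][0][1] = 70.0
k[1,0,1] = 70.0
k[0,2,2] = -83.0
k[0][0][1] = -4.0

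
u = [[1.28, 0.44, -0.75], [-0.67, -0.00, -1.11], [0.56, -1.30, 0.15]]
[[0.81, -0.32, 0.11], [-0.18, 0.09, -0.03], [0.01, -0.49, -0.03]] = u @ [[0.49, -0.29, 0.06], [0.19, 0.26, 0.05], [-0.13, 0.09, -0.01]]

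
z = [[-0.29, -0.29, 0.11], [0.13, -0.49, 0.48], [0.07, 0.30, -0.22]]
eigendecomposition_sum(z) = [[-0.00,-0.0,-0.00], [0.0,0.0,0.00], [0.00,0.00,0.0]] + [[-0.35, 0.11, -0.26], [0.06, -0.02, 0.04], [0.12, -0.04, 0.09]] + [[0.06,-0.40,0.37], [0.07,-0.47,0.44], [-0.05,0.34,-0.31]]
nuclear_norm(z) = 1.18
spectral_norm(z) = 0.83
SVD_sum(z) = [[-0.01, -0.23, 0.19], [-0.03, -0.52, 0.43], [0.01, 0.29, -0.24]] + [[-0.28,-0.06,-0.08], [0.16,0.03,0.05], [0.06,0.01,0.02]] + [[-0.00, 0.00, 0.0],[-0.00, 0.00, 0.00],[-0.00, 0.00, 0.0]]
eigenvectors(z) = [[0.34, -0.93, -0.57],[-0.61, 0.15, -0.67],[-0.72, 0.32, 0.48]]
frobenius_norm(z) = 0.90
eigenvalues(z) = [0.0, -0.28, -0.72]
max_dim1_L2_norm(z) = 0.7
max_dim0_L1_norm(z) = 1.08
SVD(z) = [[-0.37,0.86,0.36], [-0.82,-0.48,0.32], [0.45,-0.17,0.88]] @ diag([0.8319546184469, 0.3447436550432591, 0.0018235000102012821]) @ [[0.04, 0.77, -0.64],[-0.94, -0.19, -0.29],[-0.34, 0.61, 0.72]]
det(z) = 0.00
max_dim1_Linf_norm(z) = 0.49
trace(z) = -1.00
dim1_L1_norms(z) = [0.69, 1.1, 0.59]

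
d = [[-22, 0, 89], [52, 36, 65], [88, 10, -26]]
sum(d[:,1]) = 46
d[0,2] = 89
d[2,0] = 88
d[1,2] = 65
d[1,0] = 52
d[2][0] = 88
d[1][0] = 52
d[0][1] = 0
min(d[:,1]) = 0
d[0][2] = 89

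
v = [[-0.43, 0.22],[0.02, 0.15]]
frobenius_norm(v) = 0.51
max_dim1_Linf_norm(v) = 0.43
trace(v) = -0.28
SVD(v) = [[-0.99, -0.11],[-0.11, 0.99]] @ diag([0.4858936018703568, 0.1418005911886518]) @ [[0.87, -0.48], [0.48, 0.87]]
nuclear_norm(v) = 0.63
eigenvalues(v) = [-0.44, 0.16]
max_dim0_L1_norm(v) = 0.45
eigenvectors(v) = [[-1.0, -0.35], [0.03, -0.94]]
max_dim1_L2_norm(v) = 0.48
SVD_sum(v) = [[-0.42, 0.23],  [-0.05, 0.03]] + [[-0.01, -0.01], [0.07, 0.12]]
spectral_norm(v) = 0.49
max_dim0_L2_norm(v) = 0.43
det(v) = -0.07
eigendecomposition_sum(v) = [[-0.43, 0.16], [0.01, -0.01]] + [[0.00, 0.06], [0.01, 0.16]]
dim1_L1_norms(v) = [0.65, 0.17]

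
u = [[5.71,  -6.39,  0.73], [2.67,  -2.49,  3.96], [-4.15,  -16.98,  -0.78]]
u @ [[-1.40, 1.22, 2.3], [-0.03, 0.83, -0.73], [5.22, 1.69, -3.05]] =[[-3.99, 2.90, 15.57], [17.01, 7.88, -4.12], [2.25, -20.47, 5.23]]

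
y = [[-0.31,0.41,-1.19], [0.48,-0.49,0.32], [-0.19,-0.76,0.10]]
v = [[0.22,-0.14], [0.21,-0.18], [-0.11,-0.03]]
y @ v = [[0.15,0.01], [-0.03,0.01], [-0.21,0.16]]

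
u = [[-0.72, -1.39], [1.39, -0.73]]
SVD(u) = [[0.52, 0.86],[0.86, -0.52]] @ diag([1.5727133028714146, 1.5627133028714144]) @ [[0.52,-0.86], [-0.86,-0.52]]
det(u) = 2.46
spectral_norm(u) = 1.57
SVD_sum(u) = [[0.42, -0.70], [0.70, -1.15]] + [[-1.14,-0.69],[0.69,0.42]]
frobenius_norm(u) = 2.22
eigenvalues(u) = [(-0.73+1.39j), (-0.73-1.39j)]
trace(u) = -1.45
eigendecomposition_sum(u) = [[(-0.36+0.7j), -0.70-0.36j], [0.70+0.36j, -0.36+0.69j]] + [[-0.36-0.70j, (-0.7+0.36j)],[(0.7-0.36j), (-0.36-0.69j)]]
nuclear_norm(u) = 3.14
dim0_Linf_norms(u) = [1.39, 1.39]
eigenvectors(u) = [[-0.71+0.00j, (-0.71-0j)], [(-0+0.71j), -0.00-0.71j]]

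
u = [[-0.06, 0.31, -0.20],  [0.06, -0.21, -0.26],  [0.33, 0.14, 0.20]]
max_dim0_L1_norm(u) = 0.66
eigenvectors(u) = [[-0.05+0.59j, -0.05-0.59j, (0.65+0j)],[(-0.22+0.32j), -0.22-0.32j, -0.73+0.00j],[0.70+0.00j, 0.70-0.00j, -0.21+0.00j]]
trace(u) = -0.07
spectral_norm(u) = 0.46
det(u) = -0.05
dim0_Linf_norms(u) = [0.33, 0.31, 0.26]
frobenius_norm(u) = 0.65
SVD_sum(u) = [[-0.02,-0.01,-0.02], [-0.13,-0.11,-0.17], [0.21,0.18,0.27]] + [[-0.1, 0.32, -0.13], [0.03, -0.10, 0.04], [0.01, -0.04, 0.01]] + [[0.06,0.00,-0.05],[0.16,0.00,-0.13],[0.11,0.0,-0.09]]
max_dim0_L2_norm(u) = 0.4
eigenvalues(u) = [(0.13+0.34j), (0.13-0.34j), (-0.34+0j)]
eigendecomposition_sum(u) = [[(0.02+0.13j),0.06+0.09j,(-0.13+0.08j)], [(-0.03+0.08j),0.00+0.07j,-0.10+0.00j], [(0.15-0.04j),(0.1-0.08j),0.11+0.14j]] + [[(0.02-0.13j), 0.06-0.09j, (-0.13-0.08j)], [(-0.03-0.08j), -0.07j, (-0.1-0j)], [0.15+0.04j, 0.10+0.08j, 0.11-0.14j]] + [[(-0.11+0j),0.19+0.00j,0.05+0.00j], [(0.12-0j),(-0.22-0j),(-0.06-0j)], [(0.03-0j),(-0.06-0j),(-0.02-0j)]]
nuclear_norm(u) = 1.10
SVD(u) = [[-0.07, 0.95, 0.30], [-0.54, -0.29, 0.79], [0.84, -0.11, 0.53]] @ diag([0.45750429809463417, 0.38302039120785475, 0.259779131463476]) @ [[0.54, 0.46, 0.70], [-0.29, 0.89, -0.36], [0.79, 0.01, -0.62]]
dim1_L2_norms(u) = [0.37, 0.34, 0.41]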